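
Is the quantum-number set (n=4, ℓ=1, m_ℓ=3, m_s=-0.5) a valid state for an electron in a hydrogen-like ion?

The magnetic quantum number must satisfy −ℓ ≤ m_ℓ ≤ ℓ. With ℓ = 1, m_ℓ can only be -1, 0, 1, so m_ℓ = 3 is forbidden.

Not allowed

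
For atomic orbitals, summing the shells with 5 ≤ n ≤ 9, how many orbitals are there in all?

Shell n has n² orbitals: 5²=25 + 6²=36 + 7²=49 + 8²=64 + 9²=81 = 255 orbitals.

255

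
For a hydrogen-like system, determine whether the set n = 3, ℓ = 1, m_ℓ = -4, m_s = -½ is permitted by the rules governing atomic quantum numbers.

Not allowed

The magnetic quantum number must satisfy −ℓ ≤ m_ℓ ≤ ℓ. With ℓ = 1, m_ℓ can only be -1, 0, 1, so m_ℓ = -4 is forbidden.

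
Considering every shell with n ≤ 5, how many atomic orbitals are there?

Total orbitals = 1² + 2² + 3² + 4² + 5² = 55.

55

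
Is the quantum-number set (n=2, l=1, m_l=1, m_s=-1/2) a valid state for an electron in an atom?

n = 2 is a positive integer. l = 1 satisfies 0 ≤ l ≤ n−1 = 1. m_l = 1 lies in the range −l … +l (here −1 … 1). m_s = -1/2 is one of ±1/2.
All four constraints are satisfied.

Valid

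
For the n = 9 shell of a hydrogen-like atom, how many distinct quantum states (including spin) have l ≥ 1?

The n = 9 shell has l = 0 through 8; check each.
Contributions: l=1 → 3; l=2 → 5; l=3 → 7; l=4 → 9; l=5 → 11; l=6 → 13; l=7 → 15; l=8 → 17.
Orbitals: 3 + 5 + 7 + 9 + 11 + 13 + 15 + 17 = 80. Each orbital carries two spin states, so 80 × 2 = 160 states.

160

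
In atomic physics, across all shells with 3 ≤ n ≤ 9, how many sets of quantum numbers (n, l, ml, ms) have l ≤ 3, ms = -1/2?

105

Treat each shell separately and count matching orbitals:
n=3 → 9; n=4 → 16; n=5 → 16; n=6 → 16; n=7 → 16; n=8 → 16; n=9 → 16.
Orbitals: 9 + 16 + 16 + 16 + 16 + 16 + 16 = 105. With ms fixed to -1/2 there is one state per orbital, so 105 states.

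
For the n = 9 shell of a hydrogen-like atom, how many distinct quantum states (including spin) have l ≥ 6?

90

For n = 9, l ranges over 0 … 8.
Orbitals with l ≥ 6, by l: l=6 → 13; l=7 → 15; l=8 → 17.
Orbitals: 13 + 15 + 17 = 45. Each orbital carries two spin states, so 45 × 2 = 90 states.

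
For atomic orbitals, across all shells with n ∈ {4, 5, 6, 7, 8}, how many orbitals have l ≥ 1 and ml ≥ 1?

80

Go shell by shell, enumerating (l, ml) with l ≥ 1 and ml ≥ 1:
n=4 → 6; n=5 → 10; n=6 → 15; n=7 → 21; n=8 → 28.
Total orbitals: 6 + 10 + 15 + 21 + 28 = 80.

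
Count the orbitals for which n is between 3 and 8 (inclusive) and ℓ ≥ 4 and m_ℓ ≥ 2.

Work shell by shell — for each n, count the (ℓ, m_ℓ) pairs that satisfy ℓ ≥ 4 and m_ℓ ≥ 2:
n=5 → 3; n=6 → 7; n=7 → 12; n=8 → 18.
Total orbitals: 3 + 7 + 12 + 18 = 40.

40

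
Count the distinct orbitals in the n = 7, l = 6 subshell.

13

A subshell has 2l+1 orbitals; with l = 6, that's 13.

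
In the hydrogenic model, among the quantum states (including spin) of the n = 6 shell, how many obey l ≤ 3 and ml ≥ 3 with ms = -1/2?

1

The n = 6 shell has l = 0 through 5; check each.
Contributions: l=3 → 1.
Orbitals: 1. With ms fixed to a single value there is one state per orbital, giving 1 state.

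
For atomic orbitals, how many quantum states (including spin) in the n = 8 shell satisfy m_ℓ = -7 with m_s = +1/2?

1

For n = 8, ℓ ranges over 0 … 7.
Orbitals with m_ℓ = -7, by ℓ: ℓ=7 → 1.
Orbitals: 1. With m_s fixed to a single value there is one state per orbital, giving 1 state.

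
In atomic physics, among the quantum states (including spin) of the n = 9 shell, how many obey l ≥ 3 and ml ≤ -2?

54

For n = 9, l ranges over 0 … 8.
Contributions: l=3 → 2; l=4 → 3; l=5 → 4; l=6 → 5; l=7 → 6; l=8 → 7.
Orbitals: 2 + 3 + 4 + 5 + 6 + 7 = 27. Each orbital carries two spin states, so 27 × 2 = 54 states.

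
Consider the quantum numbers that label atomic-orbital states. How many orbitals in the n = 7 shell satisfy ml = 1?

Per l-value: l=1 → 1; l=2 → 1; l=3 → 1; l=4 → 1; l=5 → 1; l=6 → 1.
Total orbitals: 1 + 1 + 1 + 1 + 1 + 1 = 6.

6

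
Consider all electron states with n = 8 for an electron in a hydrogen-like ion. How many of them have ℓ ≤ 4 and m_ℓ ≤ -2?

12

Go through ℓ = 0, …, 7 (the values permitted for n = 8).
The (ℓ, m_ℓ) pairs meeting ℓ ≤ 4 and m_ℓ ≤ -2 give: ℓ=2 → 1; ℓ=3 → 2; ℓ=4 → 3.
Orbitals: 1 + 2 + 3 = 6. Each orbital carries two spin states, so 6 × 2 = 12 states.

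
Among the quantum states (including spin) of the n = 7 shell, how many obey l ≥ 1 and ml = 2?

10

The n = 7 shell has l = 0 through 6; check each.
Per l-value: l=2 → 1; l=3 → 1; l=4 → 1; l=5 → 1; l=6 → 1.
Orbitals: 1 + 1 + 1 + 1 + 1 = 5. Each orbital carries two spin states, so 5 × 2 = 10 states.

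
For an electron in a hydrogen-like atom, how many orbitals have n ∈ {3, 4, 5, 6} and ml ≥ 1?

34

Count contributing orbitals for each principal shell:
n=3 → 3; n=4 → 6; n=5 → 10; n=6 → 15.
Total orbitals: 3 + 6 + 10 + 15 = 34.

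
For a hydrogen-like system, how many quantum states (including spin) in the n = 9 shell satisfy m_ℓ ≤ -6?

Contributions: ℓ=6 → 1; ℓ=7 → 2; ℓ=8 → 3.
Orbitals: 1 + 2 + 3 = 6. Each orbital carries two spin states, so 6 × 2 = 12 states.

12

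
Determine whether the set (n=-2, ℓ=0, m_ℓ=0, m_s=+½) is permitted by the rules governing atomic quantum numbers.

The principal quantum number must be a positive integer (n ≥ 1), but here n = -2.

No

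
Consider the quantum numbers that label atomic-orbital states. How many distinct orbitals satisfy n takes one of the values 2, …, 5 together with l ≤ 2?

31

For each n in the range, tally the orbitals obeying l ≤ 2:
n=2 → 4; n=3 → 9; n=4 → 9; n=5 → 9.
Total orbitals: 4 + 9 + 9 + 9 = 31.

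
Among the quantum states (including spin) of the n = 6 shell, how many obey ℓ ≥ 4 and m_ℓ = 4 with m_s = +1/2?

2

With n = 6 the allowed ℓ are 0, 1, …, 5.
The (ℓ, m_ℓ) pairs meeting ℓ ≥ 4 and m_ℓ = 4 give: ℓ=4 → 1; ℓ=5 → 1.
Orbitals: 1 + 1 = 2. With m_s fixed to a single value there is one state per orbital, giving 2 states.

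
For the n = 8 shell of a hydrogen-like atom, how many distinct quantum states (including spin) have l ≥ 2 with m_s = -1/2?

The (l, m_l) pairs meeting l ≥ 2 give: l=2 → 5; l=3 → 7; l=4 → 9; l=5 → 11; l=6 → 13; l=7 → 15.
Orbitals: 5 + 7 + 9 + 11 + 13 + 15 = 60. With m_s fixed to a single value there is one state per orbital, giving 60 states.

60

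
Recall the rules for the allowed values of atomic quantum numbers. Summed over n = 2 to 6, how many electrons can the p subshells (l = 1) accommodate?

30

A p subshell (l = 1) exists for every n ≥ 2, so shells n = 2, 3, 4, 5, 6 each contribute one — 5 subshells.
Since each p subshell holds 2(2·1+1) = 6 electrons, the total is 5 × 6 = 30.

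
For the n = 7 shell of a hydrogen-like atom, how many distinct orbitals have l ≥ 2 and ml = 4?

3

For n = 7, l ranges over 0 … 6.
Per l-value: l=4 → 1; l=5 → 1; l=6 → 1.
Total orbitals: 1 + 1 + 1 = 3.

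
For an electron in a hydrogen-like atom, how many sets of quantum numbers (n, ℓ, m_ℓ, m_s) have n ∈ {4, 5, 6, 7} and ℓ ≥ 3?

180

Count contributing orbitals for each principal shell:
n=4 → 7; n=5 → 16; n=6 → 27; n=7 → 40.
Orbitals: 7 + 16 + 27 + 40 = 90. Including both spin states (m_s = ±1/2) gives 2 × 90 = 180 states.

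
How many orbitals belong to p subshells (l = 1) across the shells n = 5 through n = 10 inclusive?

A p subshell (l = 1) exists for every n ≥ 2, so shells n = 5, 6, 7, 8, 9, 10 each contribute one — 6 subshells.
Since each p subshell has 2·1+1 = 3 orbitals, the total is 6 × 3 = 18.

18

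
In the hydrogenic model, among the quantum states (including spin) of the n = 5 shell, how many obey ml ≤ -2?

12

The n = 5 shell has l = 0 through 4; check each.
The (l, ml) pairs meeting ml ≤ -2 give: l=2 → 1; l=3 → 2; l=4 → 3.
Orbitals: 1 + 2 + 3 = 6. Each orbital carries two spin states, so 6 × 2 = 12 states.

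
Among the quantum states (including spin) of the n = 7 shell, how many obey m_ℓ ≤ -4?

12

The n = 7 shell has ℓ = 0 through 6; check each.
The (ℓ, m_ℓ) pairs meeting m_ℓ ≤ -4 give: ℓ=4 → 1; ℓ=5 → 2; ℓ=6 → 3.
Orbitals: 1 + 2 + 3 = 6. Each orbital carries two spin states, so 6 × 2 = 12 states.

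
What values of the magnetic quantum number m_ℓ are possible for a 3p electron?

-1, 0, 1

The 3p subshell has ℓ = 1, and m_ℓ takes every integer from −ℓ to +ℓ. With ℓ = 1 that gives the 3 values -1, 0, 1.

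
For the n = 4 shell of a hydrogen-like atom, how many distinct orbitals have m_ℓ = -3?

1

For n = 4, ℓ ranges over 0 … 3.
Orbitals with m_ℓ = -3, by ℓ: ℓ=3 → 1.
Total orbitals: 1.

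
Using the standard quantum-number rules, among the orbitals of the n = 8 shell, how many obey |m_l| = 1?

The n = 8 shell has l = 0 through 7; check each.
Orbitals with |m_l| = 1, by l: l=1 → 2; l=2 → 2; l=3 → 2; l=4 → 2; l=5 → 2; l=6 → 2; l=7 → 2.
Total orbitals: 2 + 2 + 2 + 2 + 2 + 2 + 2 = 14.

14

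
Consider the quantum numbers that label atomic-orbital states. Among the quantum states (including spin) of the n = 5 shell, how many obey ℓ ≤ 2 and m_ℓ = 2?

2

With n = 5 the allowed ℓ are 0, 1, …, 4.
The (ℓ, m_ℓ) pairs meeting ℓ ≤ 2 and m_ℓ = 2 give: ℓ=2 → 1.
Orbitals: 1. Each orbital carries two spin states, so 1 × 2 = 2 states.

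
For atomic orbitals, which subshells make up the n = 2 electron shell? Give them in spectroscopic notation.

2s, 2p

For n = 2, l runs from 0 to 1. In spectroscopic notation l = 0,1,2,… ↔ s,p,d,f,g,h,i, so the subshells are 2s, 2p.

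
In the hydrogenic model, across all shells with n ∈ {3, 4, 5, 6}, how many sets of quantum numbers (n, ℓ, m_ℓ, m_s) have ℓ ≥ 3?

100

For each n in the range, tally the orbitals obeying ℓ ≥ 3:
n=4 → 7; n=5 → 16; n=6 → 27.
Orbitals: 7 + 16 + 27 = 50. Including both spin states (m_s = ±1/2) gives 2 × 50 = 100 states.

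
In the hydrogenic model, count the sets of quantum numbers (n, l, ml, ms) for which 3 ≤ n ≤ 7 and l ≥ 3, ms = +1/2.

90

Treat each shell separately and count matching orbitals:
n=4 → 7; n=5 → 16; n=6 → 27; n=7 → 40.
Orbitals: 7 + 16 + 27 + 40 = 90. With ms fixed to +1/2 there is one state per orbital, so 90 states.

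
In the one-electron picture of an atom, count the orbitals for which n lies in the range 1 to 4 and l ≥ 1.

26

Treat each shell separately and count matching orbitals:
n=2 → 3; n=3 → 8; n=4 → 15.
Total orbitals: 3 + 8 + 15 = 26.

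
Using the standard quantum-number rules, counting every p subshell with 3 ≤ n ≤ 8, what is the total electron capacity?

36

A p subshell (ℓ = 1) exists for every n ≥ 2, so shells n = 3, 4, 5, 6, 7, 8 each contribute one — 6 subshells.
Since each p subshell holds 2(2·1+1) = 6 electrons, the total is 6 × 6 = 36.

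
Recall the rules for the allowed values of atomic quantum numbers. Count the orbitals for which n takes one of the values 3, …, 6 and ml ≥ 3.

10

Work shell by shell — for each n, count the (l, ml) pairs that satisfy ml ≥ 3:
n=4 → 1; n=5 → 3; n=6 → 6.
Total orbitals: 1 + 3 + 6 = 10.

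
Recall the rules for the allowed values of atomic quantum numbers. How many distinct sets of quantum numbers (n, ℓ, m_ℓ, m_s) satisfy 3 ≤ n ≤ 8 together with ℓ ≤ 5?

Work shell by shell — for each n, count the (ℓ, m_ℓ) pairs that satisfy ℓ ≤ 5:
n=3 → 9; n=4 → 16; n=5 → 25; n=6 → 36; n=7 → 36; n=8 → 36.
Orbitals: 9 + 16 + 25 + 36 + 36 + 36 = 158. Including both spin states (m_s = ±1/2) gives 2 × 158 = 316 states.

316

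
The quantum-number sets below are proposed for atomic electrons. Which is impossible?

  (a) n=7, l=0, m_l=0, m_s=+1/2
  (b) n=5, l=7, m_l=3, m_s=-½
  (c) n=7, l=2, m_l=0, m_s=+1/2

(b)

(b) has l = 7 ≥ n = 5, violating 0 ≤ l ≤ n−1.
The remaining sets (a), (c) satisfy all four rules.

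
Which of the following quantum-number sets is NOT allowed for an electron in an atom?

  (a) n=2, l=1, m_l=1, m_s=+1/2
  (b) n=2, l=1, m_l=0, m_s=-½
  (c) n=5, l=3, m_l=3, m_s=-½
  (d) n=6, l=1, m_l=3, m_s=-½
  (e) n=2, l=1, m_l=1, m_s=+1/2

(d)

(d) has |m_l| = 3 > l = 1, violating −l ≤ m_l ≤ l.
The remaining sets (a), (b), (c), (e) satisfy all four rules.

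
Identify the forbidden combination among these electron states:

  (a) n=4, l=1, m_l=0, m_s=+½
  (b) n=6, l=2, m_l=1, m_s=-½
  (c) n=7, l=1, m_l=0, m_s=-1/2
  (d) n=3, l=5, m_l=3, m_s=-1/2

(d) has l = 5 ≥ n = 3, violating 0 ≤ l ≤ n−1.
The remaining sets (a), (b), (c) satisfy all four rules.

(d)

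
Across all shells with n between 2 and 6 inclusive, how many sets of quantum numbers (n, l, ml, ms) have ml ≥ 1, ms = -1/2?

35

Per-shell orbital counts meeting the constraint:
n=2 → 1; n=3 → 3; n=4 → 6; n=5 → 10; n=6 → 15.
Orbitals: 1 + 3 + 6 + 10 + 15 = 35. With ms fixed to -1/2 there is one state per orbital, so 35 states.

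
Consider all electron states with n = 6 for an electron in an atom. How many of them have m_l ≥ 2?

20

The n = 6 shell has l = 0 through 5; check each.
The (l, m_l) pairs meeting m_l ≥ 2 give: l=2 → 1; l=3 → 2; l=4 → 3; l=5 → 4.
Orbitals: 1 + 2 + 3 + 4 = 10. Each orbital carries two spin states, so 10 × 2 = 20 states.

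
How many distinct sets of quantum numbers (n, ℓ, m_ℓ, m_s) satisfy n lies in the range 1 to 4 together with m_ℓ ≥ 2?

Work shell by shell — for each n, count the (ℓ, m_ℓ) pairs that satisfy m_ℓ ≥ 2:
n=3 → 1; n=4 → 3.
Orbitals: 1 + 3 = 4. Including both spin states (m_s = ±1/2) gives 2 × 4 = 8 states.

8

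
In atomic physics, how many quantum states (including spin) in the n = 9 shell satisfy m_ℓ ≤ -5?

Go through ℓ = 0, …, 8 (the values permitted for n = 9).
Per ℓ-value: ℓ=5 → 1; ℓ=6 → 2; ℓ=7 → 3; ℓ=8 → 4.
Orbitals: 1 + 2 + 3 + 4 = 10. Each orbital carries two spin states, so 10 × 2 = 20 states.

20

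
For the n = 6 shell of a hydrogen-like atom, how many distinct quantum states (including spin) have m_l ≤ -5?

The n = 6 shell has l = 0 through 5; check each.
Per l-value: l=5 → 1.
Orbitals: 1. Each orbital carries two spin states, so 1 × 2 = 2 states.

2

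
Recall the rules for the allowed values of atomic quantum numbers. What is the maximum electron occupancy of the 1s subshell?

2

A subshell with l = 0 has 2l+1 = 1 orbital, each holding 2 electrons (spin ±1/2), so 1 × 2 = 2.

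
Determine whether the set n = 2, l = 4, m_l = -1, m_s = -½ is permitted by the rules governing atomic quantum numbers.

The orbital quantum number must satisfy 0 ≤ l ≤ n−1. With n = 2 the allowed l values are 0, 1, so l = 4 is out of range.

No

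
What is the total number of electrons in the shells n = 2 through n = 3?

Shell n has n² orbitals: 2²=4 + 3²=9 = 13 orbitals.
Two spin states per orbital: 2 × 13 = 26 electrons.

26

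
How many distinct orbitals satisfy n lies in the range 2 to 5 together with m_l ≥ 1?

20

Count contributing orbitals for each principal shell:
n=2 → 1; n=3 → 3; n=4 → 6; n=5 → 10.
Total orbitals: 1 + 3 + 6 + 10 = 20.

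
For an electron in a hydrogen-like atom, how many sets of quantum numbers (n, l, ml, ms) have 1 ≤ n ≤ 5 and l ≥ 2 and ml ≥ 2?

20

Treat each shell separately and count matching orbitals:
n=3 → 1; n=4 → 3; n=5 → 6.
Orbitals: 1 + 3 + 6 = 10. Including both spin states (ms = ±1/2) gives 2 × 10 = 20 states.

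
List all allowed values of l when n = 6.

0, 1, 2, 3, 4, 5

l is an integer with 0 ≤ l ≤ n−1, so for n = 6: l = 0, 1, 2, 3, 4, 5.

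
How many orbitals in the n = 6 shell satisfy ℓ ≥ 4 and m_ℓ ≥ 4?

3

The n = 6 shell has ℓ = 0 through 5; check each.
Contributions: ℓ=4 → 1; ℓ=5 → 2.
Total orbitals: 1 + 2 = 3.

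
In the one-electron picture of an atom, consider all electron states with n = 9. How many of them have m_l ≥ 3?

42

With n = 9 the allowed l are 0, 1, …, 8.
Per l-value: l=3 → 1; l=4 → 2; l=5 → 3; l=6 → 4; l=7 → 5; l=8 → 6.
Orbitals: 1 + 2 + 3 + 4 + 5 + 6 = 21. Each orbital carries two spin states, so 21 × 2 = 42 states.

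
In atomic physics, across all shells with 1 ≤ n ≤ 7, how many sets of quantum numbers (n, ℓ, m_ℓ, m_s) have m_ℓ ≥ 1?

112

Go shell by shell, enumerating (ℓ, m_ℓ) with m_ℓ ≥ 1:
n=2 → 1; n=3 → 3; n=4 → 6; n=5 → 10; n=6 → 15; n=7 → 21.
Orbitals: 1 + 3 + 6 + 10 + 15 + 21 = 56. Including both spin states (m_s = ±1/2) gives 2 × 56 = 112 states.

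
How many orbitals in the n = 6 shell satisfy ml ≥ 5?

The (l, ml) pairs meeting ml ≥ 5 give: l=5 → 1.
Total orbitals: 1.

1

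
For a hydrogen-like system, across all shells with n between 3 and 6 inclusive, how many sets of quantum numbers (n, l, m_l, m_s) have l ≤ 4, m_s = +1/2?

75

Per-shell orbital counts meeting the constraint:
n=3 → 9; n=4 → 16; n=5 → 25; n=6 → 25.
Orbitals: 9 + 16 + 25 + 25 = 75. With m_s fixed to +1/2 there is one state per orbital, so 75 states.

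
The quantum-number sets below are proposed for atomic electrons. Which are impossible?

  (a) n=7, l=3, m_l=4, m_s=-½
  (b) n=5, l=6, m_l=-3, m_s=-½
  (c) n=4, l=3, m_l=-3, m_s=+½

(a) has |m_l| = 4 > l = 3, violating −l ≤ m_l ≤ l.
(b) has l = 6 ≥ n = 5, violating 0 ≤ l ≤ n−1.
The remaining set (c) satisfies all four rules.

(a) and (b)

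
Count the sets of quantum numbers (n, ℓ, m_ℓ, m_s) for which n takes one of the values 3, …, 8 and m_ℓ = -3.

Work shell by shell — for each n, count the (ℓ, m_ℓ) pairs that satisfy m_ℓ = -3:
n=4 → 1; n=5 → 2; n=6 → 3; n=7 → 4; n=8 → 5.
Orbitals: 1 + 2 + 3 + 4 + 5 = 15. Including both spin states (m_s = ±1/2) gives 2 × 15 = 30 states.

30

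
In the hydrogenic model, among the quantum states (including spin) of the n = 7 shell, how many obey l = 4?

18

Per l-value: l=4 → 9.
Orbitals: 9. Each orbital carries two spin states, so 9 × 2 = 18 states.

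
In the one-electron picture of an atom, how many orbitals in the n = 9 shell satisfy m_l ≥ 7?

The n = 9 shell has l = 0 through 8; check each.
Per l-value: l=7 → 1; l=8 → 2.
Total orbitals: 1 + 2 = 3.

3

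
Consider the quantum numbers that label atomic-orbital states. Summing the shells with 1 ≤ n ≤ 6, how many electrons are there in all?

Shell n has n² orbitals: 1²=1 + 2²=4 + 3²=9 + 4²=16 + 5²=25 + 6²=36 = 91 orbitals.
Two spin states per orbital: 2 × 91 = 182 electrons.

182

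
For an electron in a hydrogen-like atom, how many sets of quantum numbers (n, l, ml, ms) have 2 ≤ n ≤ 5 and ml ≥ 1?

Count contributing orbitals for each principal shell:
n=2 → 1; n=3 → 3; n=4 → 6; n=5 → 10.
Orbitals: 1 + 3 + 6 + 10 = 20. Including both spin states (ms = ±1/2) gives 2 × 20 = 40 states.

40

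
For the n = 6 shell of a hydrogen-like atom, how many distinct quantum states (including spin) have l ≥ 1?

With n = 6 the allowed l are 0, 1, …, 5.
Contributions: l=1 → 3; l=2 → 5; l=3 → 7; l=4 → 9; l=5 → 11.
Orbitals: 3 + 5 + 7 + 9 + 11 = 35. Each orbital carries two spin states, so 35 × 2 = 70 states.

70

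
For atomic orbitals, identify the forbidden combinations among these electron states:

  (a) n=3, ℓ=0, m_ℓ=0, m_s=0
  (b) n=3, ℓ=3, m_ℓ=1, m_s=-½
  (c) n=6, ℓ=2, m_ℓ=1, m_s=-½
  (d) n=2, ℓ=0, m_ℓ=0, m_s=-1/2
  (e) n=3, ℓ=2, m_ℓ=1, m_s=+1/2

(a) and (b)

(a) has m_s = 0, but an electron's spin must be ±1/2.
(b) has ℓ = 3 ≥ n = 3, violating 0 ≤ ℓ ≤ n−1.
The remaining sets (c), (d), (e) satisfy all four rules.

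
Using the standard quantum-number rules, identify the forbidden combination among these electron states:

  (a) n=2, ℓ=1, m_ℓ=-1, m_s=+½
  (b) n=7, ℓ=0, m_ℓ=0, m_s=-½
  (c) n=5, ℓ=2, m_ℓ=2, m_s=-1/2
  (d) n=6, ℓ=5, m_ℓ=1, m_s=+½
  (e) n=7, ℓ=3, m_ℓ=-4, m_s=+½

(e)

(e) has |m_ℓ| = 4 > ℓ = 3, violating −ℓ ≤ m_ℓ ≤ ℓ.
The remaining sets (a), (b), (c), (d) satisfy all four rules.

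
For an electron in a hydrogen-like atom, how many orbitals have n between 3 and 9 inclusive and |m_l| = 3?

42

Work shell by shell — for each n, count the (l, m_l) pairs that satisfy |m_l| = 3:
n=4 → 2; n=5 → 4; n=6 → 6; n=7 → 8; n=8 → 10; n=9 → 12.
Total orbitals: 2 + 4 + 6 + 8 + 10 + 12 = 42.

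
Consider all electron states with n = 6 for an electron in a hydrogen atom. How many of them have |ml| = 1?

20

Go through l = 0, …, 5 (the values permitted for n = 6).
Per l-value: l=1 → 2; l=2 → 2; l=3 → 2; l=4 → 2; l=5 → 2.
Orbitals: 2 + 2 + 2 + 2 + 2 = 10. Each orbital carries two spin states, so 10 × 2 = 20 states.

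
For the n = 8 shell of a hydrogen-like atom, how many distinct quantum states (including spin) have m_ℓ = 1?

For n = 8, ℓ ranges over 0 … 7.
Contributions: ℓ=1 → 1; ℓ=2 → 1; ℓ=3 → 1; ℓ=4 → 1; ℓ=5 → 1; ℓ=6 → 1; ℓ=7 → 1.
Orbitals: 1 + 1 + 1 + 1 + 1 + 1 + 1 = 7. Each orbital carries two spin states, so 7 × 2 = 14 states.

14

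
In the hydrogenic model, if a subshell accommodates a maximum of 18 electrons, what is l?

2(2l+1) = 18 ⇒ 2l+1 = 9 ⇒ l = 4.

l = 4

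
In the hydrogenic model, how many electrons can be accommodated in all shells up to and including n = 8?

Total orbitals = 1² + 2² + 3² + 4² + 5² + 6² + 7² + 8² = 204. Doubling for spin gives 408 electrons.

408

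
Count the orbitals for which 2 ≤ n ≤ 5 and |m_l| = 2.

Per-shell orbital counts meeting the constraint:
n=3 → 2; n=4 → 4; n=5 → 6.
Total orbitals: 2 + 4 + 6 = 12.

12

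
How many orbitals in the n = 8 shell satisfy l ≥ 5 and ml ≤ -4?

The (l, ml) pairs meeting l ≥ 5 and ml ≤ -4 give: l=5 → 2; l=6 → 3; l=7 → 4.
Total orbitals: 2 + 3 + 4 = 9.

9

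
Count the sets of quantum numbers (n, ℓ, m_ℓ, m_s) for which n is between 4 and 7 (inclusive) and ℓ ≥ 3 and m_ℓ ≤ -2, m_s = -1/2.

Per-shell orbital counts meeting the constraint:
n=4 → 2; n=5 → 5; n=6 → 9; n=7 → 14.
Orbitals: 2 + 5 + 9 + 14 = 30. With m_s fixed to -1/2 there is one state per orbital, so 30 states.

30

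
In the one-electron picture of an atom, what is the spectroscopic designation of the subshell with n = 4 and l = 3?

4f

l = 3 corresponds to the letter 'f', so the subshell is 4f.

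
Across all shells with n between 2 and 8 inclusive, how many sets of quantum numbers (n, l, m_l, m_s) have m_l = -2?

42

Per-shell orbital counts meeting the constraint:
n=3 → 1; n=4 → 2; n=5 → 3; n=6 → 4; n=7 → 5; n=8 → 6.
Orbitals: 1 + 2 + 3 + 4 + 5 + 6 = 21. Including both spin states (m_s = ±1/2) gives 2 × 21 = 42 states.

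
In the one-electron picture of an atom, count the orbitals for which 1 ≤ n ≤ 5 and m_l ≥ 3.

4

Go shell by shell, enumerating (l, m_l) with m_l ≥ 3:
n=4 → 1; n=5 → 3.
Total orbitals: 1 + 3 = 4.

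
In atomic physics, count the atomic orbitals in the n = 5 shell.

The n = 5 shell contains n² = 5² = 25 orbitals.

25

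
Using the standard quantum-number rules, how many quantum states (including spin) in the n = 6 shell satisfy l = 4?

18

The (l, m_l) pairs meeting l = 4 give: l=4 → 9.
Orbitals: 9. Each orbital carries two spin states, so 9 × 2 = 18 states.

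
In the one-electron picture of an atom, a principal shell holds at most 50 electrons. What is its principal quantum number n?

n = 5

2n² = 50 ⇒ n² = 25 ⇒ n = 5.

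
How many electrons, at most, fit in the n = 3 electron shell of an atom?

A shell holds 2n² electrons: 2 × 3² = 2 × 9 = 18.

18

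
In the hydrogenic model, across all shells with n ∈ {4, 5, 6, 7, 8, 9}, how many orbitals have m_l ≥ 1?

For each n in the range, tally the orbitals obeying m_l ≥ 1:
n=4 → 6; n=5 → 10; n=6 → 15; n=7 → 21; n=8 → 28; n=9 → 36.
Total orbitals: 6 + 10 + 15 + 21 + 28 + 36 = 116.

116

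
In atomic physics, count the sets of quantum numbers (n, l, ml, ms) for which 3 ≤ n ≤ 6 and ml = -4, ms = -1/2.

3

Treat each shell separately and count matching orbitals:
n=5 → 1; n=6 → 2.
Orbitals: 1 + 2 = 3. With ms fixed to -1/2 there is one state per orbital, so 3 states.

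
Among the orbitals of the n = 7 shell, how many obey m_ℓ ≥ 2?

15

With n = 7 the allowed ℓ are 0, 1, …, 6.
The (ℓ, m_ℓ) pairs meeting m_ℓ ≥ 2 give: ℓ=2 → 1; ℓ=3 → 2; ℓ=4 → 3; ℓ=5 → 4; ℓ=6 → 5.
Total orbitals: 1 + 2 + 3 + 4 + 5 = 15.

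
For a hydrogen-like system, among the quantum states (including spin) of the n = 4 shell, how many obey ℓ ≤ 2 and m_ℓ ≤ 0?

The n = 4 shell has ℓ = 0 through 3; check each.
Per ℓ-value: ℓ=0 → 1; ℓ=1 → 2; ℓ=2 → 3.
Orbitals: 1 + 2 + 3 = 6. Each orbital carries two spin states, so 6 × 2 = 12 states.

12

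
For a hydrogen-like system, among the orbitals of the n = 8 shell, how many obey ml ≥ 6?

3

The n = 8 shell has l = 0 through 7; check each.
The (l, ml) pairs meeting ml ≥ 6 give: l=6 → 1; l=7 → 2.
Total orbitals: 1 + 2 = 3.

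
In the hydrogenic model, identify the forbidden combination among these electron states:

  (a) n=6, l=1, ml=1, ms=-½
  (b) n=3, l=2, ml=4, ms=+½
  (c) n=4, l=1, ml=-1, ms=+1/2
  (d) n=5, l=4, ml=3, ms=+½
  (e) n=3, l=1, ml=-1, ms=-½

(b)

(b) has |ml| = 4 > l = 2, violating −l ≤ ml ≤ l.
The remaining sets (a), (c), (d), (e) satisfy all four rules.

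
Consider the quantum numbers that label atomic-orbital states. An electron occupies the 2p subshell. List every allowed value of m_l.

The 2p subshell has l = 1, and m_l takes every integer from −l to +l. With l = 1 that gives the 3 values -1, 0, 1.

-1, 0, 1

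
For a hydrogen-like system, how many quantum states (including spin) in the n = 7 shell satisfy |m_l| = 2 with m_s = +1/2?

The (l, m_l) pairs meeting |m_l| = 2 give: l=2 → 2; l=3 → 2; l=4 → 2; l=5 → 2; l=6 → 2.
Orbitals: 2 + 2 + 2 + 2 + 2 = 10. With m_s fixed to a single value there is one state per orbital, giving 10 states.

10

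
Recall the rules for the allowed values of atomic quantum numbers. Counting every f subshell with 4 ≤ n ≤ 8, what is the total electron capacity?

70

An f subshell (l = 3) exists for every n ≥ 4, so shells n = 4, 5, 6, 7, 8 each contribute one — 5 subshells.
Since each f subshell holds 2(2·3+1) = 14 electrons, the total is 5 × 14 = 70.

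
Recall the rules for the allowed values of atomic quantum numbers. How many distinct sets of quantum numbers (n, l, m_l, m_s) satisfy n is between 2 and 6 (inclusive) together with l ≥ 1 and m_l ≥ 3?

20

Count contributing orbitals for each principal shell:
n=4 → 1; n=5 → 3; n=6 → 6.
Orbitals: 1 + 3 + 6 = 10. Including both spin states (m_s = ±1/2) gives 2 × 10 = 20 states.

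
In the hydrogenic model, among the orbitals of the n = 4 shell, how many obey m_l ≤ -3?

Contributions: l=3 → 1.
Total orbitals: 1.

1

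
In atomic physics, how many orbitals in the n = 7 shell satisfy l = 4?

For n = 7, l ranges over 0 … 6.
Contributions: l=4 → 9.
Total orbitals: 9.

9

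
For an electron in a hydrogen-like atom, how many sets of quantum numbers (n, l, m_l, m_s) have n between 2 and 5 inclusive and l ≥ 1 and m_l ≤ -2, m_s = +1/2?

10

Go shell by shell, enumerating (l, m_l) with l ≥ 1 and m_l ≤ -2:
n=3 → 1; n=4 → 3; n=5 → 6.
Orbitals: 1 + 3 + 6 = 10. With m_s fixed to +1/2 there is one state per orbital, so 10 states.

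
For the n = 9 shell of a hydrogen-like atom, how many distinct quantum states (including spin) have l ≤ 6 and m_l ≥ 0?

With n = 9 the allowed l are 0, 1, …, 8.
Per l-value: l=0 → 1; l=1 → 2; l=2 → 3; l=3 → 4; l=4 → 5; l=5 → 6; l=6 → 7.
Orbitals: 1 + 2 + 3 + 4 + 5 + 6 + 7 = 28. Each orbital carries two spin states, so 28 × 2 = 56 states.

56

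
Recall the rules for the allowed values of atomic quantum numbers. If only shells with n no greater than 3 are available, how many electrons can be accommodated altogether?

Total orbitals = 1² + 2² + 3² = 14. Doubling for spin gives 28 electrons.

28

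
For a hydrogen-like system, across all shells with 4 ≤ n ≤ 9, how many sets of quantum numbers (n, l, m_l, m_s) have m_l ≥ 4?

Work shell by shell — for each n, count the (l, m_l) pairs that satisfy m_l ≥ 4:
n=5 → 1; n=6 → 3; n=7 → 6; n=8 → 10; n=9 → 15.
Orbitals: 1 + 3 + 6 + 10 + 15 = 35. Including both spin states (m_s = ±1/2) gives 2 × 35 = 70 states.

70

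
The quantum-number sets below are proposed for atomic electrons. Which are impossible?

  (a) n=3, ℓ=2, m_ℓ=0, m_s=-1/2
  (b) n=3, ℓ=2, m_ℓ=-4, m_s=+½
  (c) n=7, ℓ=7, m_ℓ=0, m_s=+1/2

(b) has |m_ℓ| = 4 > ℓ = 2, violating −ℓ ≤ m_ℓ ≤ ℓ.
(c) has ℓ = 7 ≥ n = 7, violating 0 ≤ ℓ ≤ n−1.
The remaining set (a) satisfies all four rules.

(b) and (c)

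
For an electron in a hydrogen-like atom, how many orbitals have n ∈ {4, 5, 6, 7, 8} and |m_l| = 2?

Work shell by shell — for each n, count the (l, m_l) pairs that satisfy |m_l| = 2:
n=4 → 4; n=5 → 6; n=6 → 8; n=7 → 10; n=8 → 12.
Total orbitals: 4 + 6 + 8 + 10 + 12 = 40.

40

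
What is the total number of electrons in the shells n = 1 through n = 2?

Shell n has n² orbitals: 1²=1 + 2²=4 = 5 orbitals.
Two spin states per orbital: 2 × 5 = 10 electrons.

10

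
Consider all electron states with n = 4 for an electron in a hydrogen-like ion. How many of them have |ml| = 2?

8

The (l, ml) pairs meeting |ml| = 2 give: l=2 → 2; l=3 → 2.
Orbitals: 2 + 2 = 4. Each orbital carries two spin states, so 4 × 2 = 8 states.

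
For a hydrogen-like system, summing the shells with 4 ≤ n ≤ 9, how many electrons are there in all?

Shell n has n² orbitals: 4²=16 + 5²=25 + 6²=36 + 7²=49 + 8²=64 + 9²=81 = 271 orbitals.
Two spin states per orbital: 2 × 271 = 542 electrons.

542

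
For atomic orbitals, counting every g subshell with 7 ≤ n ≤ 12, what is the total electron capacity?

A g subshell (ℓ = 4) exists for every n ≥ 5, so shells n = 7, 8, 9, 10, 11, 12 each contribute one — 6 subshells.
Since each g subshell holds 2(2·4+1) = 18 electrons, the total is 6 × 18 = 108.

108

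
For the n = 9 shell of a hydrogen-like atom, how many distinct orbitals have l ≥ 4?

65

The n = 9 shell has l = 0 through 8; check each.
Orbitals with l ≥ 4, by l: l=4 → 9; l=5 → 11; l=6 → 13; l=7 → 15; l=8 → 17.
Total orbitals: 9 + 11 + 13 + 15 + 17 = 65.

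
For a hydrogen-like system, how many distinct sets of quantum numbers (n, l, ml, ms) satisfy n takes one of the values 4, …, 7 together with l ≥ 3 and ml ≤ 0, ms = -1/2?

50

Go shell by shell, enumerating (l, ml) with l ≥ 3 and ml ≤ 0:
n=4 → 4; n=5 → 9; n=6 → 15; n=7 → 22.
Orbitals: 4 + 9 + 15 + 22 = 50. With ms fixed to -1/2 there is one state per orbital, so 50 states.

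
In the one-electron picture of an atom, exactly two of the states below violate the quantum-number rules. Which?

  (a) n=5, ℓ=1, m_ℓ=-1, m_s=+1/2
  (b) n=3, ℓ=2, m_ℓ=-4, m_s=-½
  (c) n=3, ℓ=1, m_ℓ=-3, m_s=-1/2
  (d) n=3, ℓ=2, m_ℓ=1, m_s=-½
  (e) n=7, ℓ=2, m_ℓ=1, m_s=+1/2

(b) has |m_ℓ| = 4 > ℓ = 2, violating −ℓ ≤ m_ℓ ≤ ℓ.
(c) has |m_ℓ| = 3 > ℓ = 1, violating −ℓ ≤ m_ℓ ≤ ℓ.
The remaining sets (a), (d), (e) satisfy all four rules.

(b) and (c)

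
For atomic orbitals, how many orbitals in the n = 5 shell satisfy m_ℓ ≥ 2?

The (ℓ, m_ℓ) pairs meeting m_ℓ ≥ 2 give: ℓ=2 → 1; ℓ=3 → 2; ℓ=4 → 3.
Total orbitals: 1 + 2 + 3 = 6.

6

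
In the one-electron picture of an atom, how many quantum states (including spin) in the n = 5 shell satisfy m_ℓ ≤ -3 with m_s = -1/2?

3

The (ℓ, m_ℓ) pairs meeting m_ℓ ≤ -3 give: ℓ=3 → 1; ℓ=4 → 2.
Orbitals: 1 + 2 = 3. With m_s fixed to a single value there is one state per orbital, giving 3 states.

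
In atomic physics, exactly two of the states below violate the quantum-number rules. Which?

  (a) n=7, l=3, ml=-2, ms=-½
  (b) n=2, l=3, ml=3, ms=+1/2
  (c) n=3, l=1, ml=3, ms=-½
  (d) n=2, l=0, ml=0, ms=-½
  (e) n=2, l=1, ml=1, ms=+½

(b) has l = 3 ≥ n = 2, violating 0 ≤ l ≤ n−1.
(c) has |ml| = 3 > l = 1, violating −l ≤ ml ≤ l.
The remaining sets (a), (d), (e) satisfy all four rules.

(b) and (c)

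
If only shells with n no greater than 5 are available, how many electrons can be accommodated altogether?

Total orbitals = 1² + 2² + 3² + 4² + 5² = 55. Doubling for spin gives 110 electrons.

110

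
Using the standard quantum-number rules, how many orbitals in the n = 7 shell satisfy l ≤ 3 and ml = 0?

4

The n = 7 shell has l = 0 through 6; check each.
Contributions: l=0 → 1; l=1 → 1; l=2 → 1; l=3 → 1.
Total orbitals: 1 + 1 + 1 + 1 = 4.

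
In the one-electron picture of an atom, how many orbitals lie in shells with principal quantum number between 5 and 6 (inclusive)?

61

Shell n has n² orbitals: 5²=25 + 6²=36 = 61 orbitals.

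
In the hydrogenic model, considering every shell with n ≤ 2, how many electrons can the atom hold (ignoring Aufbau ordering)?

Total orbitals = 1² + 2² = 5. Doubling for spin gives 10 electrons.

10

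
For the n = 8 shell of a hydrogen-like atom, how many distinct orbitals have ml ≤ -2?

Go through l = 0, …, 7 (the values permitted for n = 8).
Orbitals with ml ≤ -2, by l: l=2 → 1; l=3 → 2; l=4 → 3; l=5 → 4; l=6 → 5; l=7 → 6.
Total orbitals: 1 + 2 + 3 + 4 + 5 + 6 = 21.

21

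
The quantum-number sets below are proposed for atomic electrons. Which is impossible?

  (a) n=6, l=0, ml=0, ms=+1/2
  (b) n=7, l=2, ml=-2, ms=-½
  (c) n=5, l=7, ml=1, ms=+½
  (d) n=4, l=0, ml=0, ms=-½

(c)

(c) has l = 7 ≥ n = 5, violating 0 ≤ l ≤ n−1.
The remaining sets (a), (b), (d) satisfy all four rules.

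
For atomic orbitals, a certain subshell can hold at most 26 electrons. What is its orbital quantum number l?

l = 6 (i)

2(2l+1) = 26 ⇒ 2l+1 = 13 ⇒ l = 6.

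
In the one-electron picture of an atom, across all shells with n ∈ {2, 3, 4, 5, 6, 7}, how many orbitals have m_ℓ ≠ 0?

112

Go shell by shell, enumerating (ℓ, m_ℓ) with m_ℓ ≠ 0:
n=2 → 2; n=3 → 6; n=4 → 12; n=5 → 20; n=6 → 30; n=7 → 42.
Total orbitals: 2 + 6 + 12 + 20 + 30 + 42 = 112.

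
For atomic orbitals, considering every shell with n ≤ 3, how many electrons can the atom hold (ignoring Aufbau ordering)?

28

Total orbitals = 1² + 2² + 3² = 14. Doubling for spin gives 28 electrons.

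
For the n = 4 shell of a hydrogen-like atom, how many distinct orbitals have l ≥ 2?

12

For n = 4, l ranges over 0 … 3.
The (l, ml) pairs meeting l ≥ 2 give: l=2 → 5; l=3 → 7.
Total orbitals: 5 + 7 = 12.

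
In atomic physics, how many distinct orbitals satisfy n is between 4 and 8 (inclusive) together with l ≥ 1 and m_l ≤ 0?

Count contributing orbitals for each principal shell:
n=4 → 9; n=5 → 14; n=6 → 20; n=7 → 27; n=8 → 35.
Total orbitals: 9 + 14 + 20 + 27 + 35 = 105.

105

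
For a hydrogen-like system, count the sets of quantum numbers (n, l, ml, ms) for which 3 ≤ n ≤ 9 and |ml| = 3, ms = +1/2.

42

For each n in the range, tally the orbitals obeying |ml| = 3:
n=4 → 2; n=5 → 4; n=6 → 6; n=7 → 8; n=8 → 10; n=9 → 12.
Orbitals: 2 + 4 + 6 + 8 + 10 + 12 = 42. With ms fixed to +1/2 there is one state per orbital, so 42 states.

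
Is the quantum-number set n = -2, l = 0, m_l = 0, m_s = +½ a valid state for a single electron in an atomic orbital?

The principal quantum number must be a positive integer (n ≥ 1), but here n = -2.

Invalid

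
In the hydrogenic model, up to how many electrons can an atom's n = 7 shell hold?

98

A shell holds 2n² electrons: 2 × 7² = 2 × 49 = 98.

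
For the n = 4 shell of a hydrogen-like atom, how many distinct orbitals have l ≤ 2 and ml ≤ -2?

1

Go through l = 0, …, 3 (the values permitted for n = 4).
Per l-value: l=2 → 1.
Total orbitals: 1.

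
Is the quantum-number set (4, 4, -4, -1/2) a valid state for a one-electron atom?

The orbital quantum number must satisfy 0 ≤ l ≤ n−1. With n = 4 the allowed l values are 0, 1, 2, 3, so l = 4 is out of range.

Not allowed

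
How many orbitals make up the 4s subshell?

1

A subshell has 2l+1 orbitals; with l = 0, that's 1.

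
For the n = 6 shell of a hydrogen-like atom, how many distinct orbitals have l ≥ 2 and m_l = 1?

4

With n = 6 the allowed l are 0, 1, …, 5.
Per l-value: l=2 → 1; l=3 → 1; l=4 → 1; l=5 → 1.
Total orbitals: 1 + 1 + 1 + 1 = 4.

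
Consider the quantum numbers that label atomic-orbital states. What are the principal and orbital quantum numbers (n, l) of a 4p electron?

The leading integer gives n = 4; the letter 'p' means l = 1.

n = 4, l = 1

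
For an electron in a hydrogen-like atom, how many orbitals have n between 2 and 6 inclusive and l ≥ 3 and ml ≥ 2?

Treat each shell separately and count matching orbitals:
n=4 → 2; n=5 → 5; n=6 → 9.
Total orbitals: 2 + 5 + 9 = 16.

16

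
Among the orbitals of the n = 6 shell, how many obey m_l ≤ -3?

With n = 6 the allowed l are 0, 1, …, 5.
Per l-value: l=3 → 1; l=4 → 2; l=5 → 3.
Total orbitals: 1 + 2 + 3 = 6.

6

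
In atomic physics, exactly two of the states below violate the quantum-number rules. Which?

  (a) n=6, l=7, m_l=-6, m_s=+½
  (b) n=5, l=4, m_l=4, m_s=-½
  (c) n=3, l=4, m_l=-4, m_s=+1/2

(a) has l = 7 ≥ n = 6, violating 0 ≤ l ≤ n−1.
(c) has l = 4 ≥ n = 3, violating 0 ≤ l ≤ n−1.
The remaining set (b) satisfies all four rules.

(a) and (c)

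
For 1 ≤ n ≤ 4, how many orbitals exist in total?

Total orbitals = 1² + 2² + 3² + 4² = 30.

30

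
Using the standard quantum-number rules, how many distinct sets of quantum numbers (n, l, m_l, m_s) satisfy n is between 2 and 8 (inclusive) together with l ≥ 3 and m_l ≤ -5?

Go shell by shell, enumerating (l, m_l) with l ≥ 3 and m_l ≤ -5:
n=6 → 1; n=7 → 3; n=8 → 6.
Orbitals: 1 + 3 + 6 = 10. Including both spin states (m_s = ±1/2) gives 2 × 10 = 20 states.

20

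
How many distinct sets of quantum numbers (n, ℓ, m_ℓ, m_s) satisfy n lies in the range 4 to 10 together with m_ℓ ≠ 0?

Treat each shell separately and count matching orbitals:
n=4 → 12; n=5 → 20; n=6 → 30; n=7 → 42; n=8 → 56; n=9 → 72; n=10 → 90.
Orbitals: 12 + 20 + 30 + 42 + 56 + 72 + 90 = 322. Including both spin states (m_s = ±1/2) gives 2 × 322 = 644 states.

644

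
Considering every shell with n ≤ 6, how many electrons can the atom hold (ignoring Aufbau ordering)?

Total orbitals = 1² + 2² + 3² + 4² + 5² + 6² = 91. Doubling for spin gives 182 electrons.

182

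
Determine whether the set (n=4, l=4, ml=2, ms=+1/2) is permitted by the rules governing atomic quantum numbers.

The orbital quantum number must satisfy 0 ≤ l ≤ n−1. With n = 4 the allowed l values are 0, 1, 2, 3, so l = 4 is out of range.

Not allowed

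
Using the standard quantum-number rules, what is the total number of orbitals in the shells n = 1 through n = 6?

91

Shell n has n² orbitals: 1²=1 + 2²=4 + 3²=9 + 4²=16 + 5²=25 + 6²=36 = 91 orbitals.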